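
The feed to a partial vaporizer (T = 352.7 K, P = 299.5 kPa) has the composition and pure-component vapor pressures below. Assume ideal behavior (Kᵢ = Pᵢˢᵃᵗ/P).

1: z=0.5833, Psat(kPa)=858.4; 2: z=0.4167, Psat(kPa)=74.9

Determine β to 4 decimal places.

β = 0.5545

Raoult's law: Kᵢ = Pᵢˢᵃᵗ/P = Pᵢˢᵃᵗ/299.5.
  K_1 = 858.4/299.5 = 2.866110, K_2 = 74.9/299.5 = 0.250083
Iterate (Newton) starting at β = 0.37:
  β = 0.3700: g = 0.21141, g' = -1.1597 → β = 0.5523
  β = 0.5523: g = 0.00261, g' = -1.1754 → β = 0.5545
Converged at β = 0.5545.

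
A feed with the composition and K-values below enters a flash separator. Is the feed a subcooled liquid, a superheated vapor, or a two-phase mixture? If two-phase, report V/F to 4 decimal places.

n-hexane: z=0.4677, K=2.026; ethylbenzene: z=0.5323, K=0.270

two-phase, V/F = 0.1219

ΣzᵢKᵢ = 1.0913; Σzᵢ/Kᵢ = 2.2023.
Both exceed 1, so a two-phase solution exists.
Iterate (Newton) starting at ψ = 0.5:
  ψ = 0.5000: g = -0.29478, g' = -0.9186 → ψ = 0.1791
  ψ = 0.1791: g = -0.04164, g' = -0.7268 → ψ = 0.1218
  ψ = 0.1218: g = 0.00006, g' = -0.7308 → ψ = 0.1219
Converged at ψ = 0.1219.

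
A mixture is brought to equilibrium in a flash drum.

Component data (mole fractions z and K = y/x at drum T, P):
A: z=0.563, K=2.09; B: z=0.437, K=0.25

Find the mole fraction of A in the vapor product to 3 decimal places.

y_A = 0.852

Rachford–Rice: g(ψ) = Σ zᵢ(Kᵢ−1)/(1+ψ(Kᵢ−1)) = 0.
g(0) = ΣzᵢKᵢ − 1 = 0.286 and g(1) = 1 − Σzᵢ/Kᵢ = -1.017, so a root lies in (0, 1).
Binary case is linear: z₁(K₁−1)(1+ψ(K₂−1)) + z₂(K₂−1)(1+ψ(K₁−1)) = 0
⇒ ψ = [z₁(K₁−1)+z₂(K₂−1)] / [−(K₁−1)(K₂−1)] = 0.2859/0.8175 = 0.350
Compositions from xᵢ = zᵢ/(1+ψ(Kᵢ−1)), yᵢ = Kᵢxᵢ:
  A: x = 0.408, y = 0.852
  B: x = 0.592, y = 0.148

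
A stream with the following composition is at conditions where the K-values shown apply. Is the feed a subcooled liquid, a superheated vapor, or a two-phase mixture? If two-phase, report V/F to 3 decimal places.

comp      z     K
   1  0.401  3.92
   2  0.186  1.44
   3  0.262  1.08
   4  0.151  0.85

superheated vapor

ΣzᵢKᵢ = 2.251; Σzᵢ/Kᵢ = 0.652.
Since Σzᵢ/Kᵢ < 1 the mixture is above its dew point — single vapor phase.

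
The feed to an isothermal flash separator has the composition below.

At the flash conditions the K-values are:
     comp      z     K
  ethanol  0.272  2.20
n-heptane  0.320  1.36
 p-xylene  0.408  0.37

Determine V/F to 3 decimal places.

V/F = 0.355

Material balance + equilibrium reduce to Σ zᵢ(Kᵢ−1)/(1+V/F(Kᵢ−1)) = 0.
Feasibility: ΣzᵢKᵢ = 1.185, Σzᵢ/Kᵢ = 1.462 — both > 1, two phases present.
Newton–Raphson from V/F = 0.5:
  V/F = 0.500: g = -0.0736, g' = -0.528 → V/F = 0.361
  V/F = 0.361: g = -0.0028, g' = -0.494 → V/F = 0.355
Converged at V/F = 0.355.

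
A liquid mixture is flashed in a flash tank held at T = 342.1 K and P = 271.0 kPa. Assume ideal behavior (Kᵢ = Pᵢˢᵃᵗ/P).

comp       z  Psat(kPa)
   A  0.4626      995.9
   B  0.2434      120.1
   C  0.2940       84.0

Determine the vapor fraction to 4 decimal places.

ψ = 0.5297

Raoult's law: Kᵢ = Pᵢˢᵃᵗ/P = Pᵢˢᵃᵗ/271.0.
  K_A = 995.9/271.0 = 3.674908, K_B = 120.1/271.0 = 0.443173, K_C = 84.0/271.0 = 0.309963
Let ψ = V/F and solve Σ zᵢ(Kᵢ−1)/(1+ψ(Kᵢ−1)) = 0.
g(0) = ΣzᵢKᵢ − 1 = 0.8990 and g(1) = 1 − Σzᵢ/Kᵢ = -0.6236, so a root lies in (0, 1).
Newton–Raphson from ψ = 0.62:
  ψ = 0.6200: g = -0.09609, g' = -1.0720 → ψ = 0.5304
  ψ = 0.5304: g = -0.00069, g' = -1.0660 → ψ = 0.5297
Converged at ψ = 0.5297.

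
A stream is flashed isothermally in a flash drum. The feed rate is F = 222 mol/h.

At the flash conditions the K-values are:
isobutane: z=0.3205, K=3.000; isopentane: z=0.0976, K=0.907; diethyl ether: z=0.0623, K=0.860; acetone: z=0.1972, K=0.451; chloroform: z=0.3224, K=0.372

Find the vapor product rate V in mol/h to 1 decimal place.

V = 67.5 mol/h

Iterate (Newton) starting at V/F = 0.5:
  V/F = 0.5000: g = -0.14276, g' = -0.7059 → V/F = 0.2978
  V/F = 0.2978: g = 0.00485, g' = -0.7831 → V/F = 0.3040
Converged at V/F = 0.3040.
Then V = V/F·F = 0.3040·222 = 67.5 mol/h and L = F − V = 154.5 mol/h.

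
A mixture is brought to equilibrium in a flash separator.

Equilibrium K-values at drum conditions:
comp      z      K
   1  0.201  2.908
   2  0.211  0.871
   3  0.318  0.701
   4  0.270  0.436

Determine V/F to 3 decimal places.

V/F = 0.158

Material balance + equilibrium reduce to Σ zᵢ(Kᵢ−1)/(1+V/F(Kᵢ−1)) = 0.
Check two-phase: ΣzᵢKᵢ = 1.109 > 1 and Σzᵢ/Kᵢ = 1.384 > 1, so g(0) = 0.109 > 0 and g(1) = -0.384 < 0.
Iterate (Newton) starting at V/F = 0.51:
  V/F = 0.510: g = -0.1607, g' = -0.401 → V/F = 0.109
  V/F = 0.109: g = 0.0293, g' = -0.633 → V/F = 0.155
  V/F = 0.155: g = 0.0014, g' = -0.573 → V/F = 0.158
Converged at V/F = 0.158.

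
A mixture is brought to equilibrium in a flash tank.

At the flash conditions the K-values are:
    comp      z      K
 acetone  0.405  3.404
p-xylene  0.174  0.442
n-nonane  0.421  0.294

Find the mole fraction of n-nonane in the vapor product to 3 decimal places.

y_n-nonane = 0.166

Newton iteration, β⁰ = 0.49:
  β = 0.490: g = -0.1410, g' = -1.087 → β = 0.360
  β = 0.360: g = 0.0017, g' = -1.134 → β = 0.362
Converged at β = 0.362.
Compositions from xᵢ = zᵢ/(1+β(Kᵢ−1)), yᵢ = Kᵢxᵢ:
  acetone: x = 0.217, y = 0.737
  p-xylene: x = 0.218, y = 0.096
  n-nonane: x = 0.565, y = 0.166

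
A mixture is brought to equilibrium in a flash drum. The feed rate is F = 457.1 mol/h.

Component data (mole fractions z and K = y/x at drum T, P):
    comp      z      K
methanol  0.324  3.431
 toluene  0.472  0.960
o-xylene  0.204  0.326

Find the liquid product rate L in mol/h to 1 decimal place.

L = 128.1 mol/h

Material balance + equilibrium reduce to Σ zᵢ(Kᵢ−1)/(1+V/F(Kᵢ−1)) = 0.
Check two-phase: ΣzᵢKᵢ = 1.631 > 1 and Σzᵢ/Kᵢ = 1.212 > 1, so g(0) = 0.631 > 0 and g(1) = -0.212 < 0.
Newton–Raphson from V/F = 0.5:
  V/F = 0.500: g = 0.1289, g' = -0.602 → V/F = 0.714
  V/F = 0.714: g = 0.0033, g' = -0.601 → V/F = 0.720
Converged at V/F = 0.720.
Then V = V/F·F = 0.7197·457.1 = 329.0 mol/h and L = F − V = 128.1 mol/h.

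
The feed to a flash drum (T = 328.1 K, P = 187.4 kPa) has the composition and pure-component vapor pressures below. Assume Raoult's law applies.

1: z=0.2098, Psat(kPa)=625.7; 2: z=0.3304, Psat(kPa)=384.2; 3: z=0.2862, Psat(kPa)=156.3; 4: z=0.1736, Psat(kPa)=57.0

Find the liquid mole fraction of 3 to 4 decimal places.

Raoult's law: Kᵢ = Pᵢˢᵃᵗ/P = Pᵢˢᵃᵗ/187.4.
  K_1 = 625.7/187.4 = 3.338847, K_2 = 384.2/187.4 = 2.050160, K_3 = 156.3/187.4 = 0.834045, K_4 = 57.0/187.4 = 0.304162
Material balance + equilibrium reduce to Σ zᵢ(Kᵢ−1)/(1+V/F(Kᵢ−1)) = 0.
g(0) = ΣzᵢKᵢ − 1 = 0.6694 and g(1) = 1 − Σzᵢ/Kᵢ = -0.1379, so a root lies in (0, 1).
Newton–Raphson from V/F = 0.3:
  V/F = 0.3000: g = 0.34956, g' = -0.7500 → V/F = 0.7661
  V/F = 0.7661: g = 0.05494, g' = -0.6550 → V/F = 0.8499
  V/F = 0.8499: g = -0.00339, g' = -0.7445 → V/F = 0.8454
Converged at V/F = 0.8454.
Compositions from xᵢ = zᵢ/(1+V/F(Kᵢ−1)), yᵢ = Kᵢxᵢ:
  1: x = 0.0705, y = 0.2353
  2: x = 0.1750, y = 0.3588
  3: x = 0.3329, y = 0.2777
  4: x = 0.4216, y = 0.1282

x_3 = 0.3329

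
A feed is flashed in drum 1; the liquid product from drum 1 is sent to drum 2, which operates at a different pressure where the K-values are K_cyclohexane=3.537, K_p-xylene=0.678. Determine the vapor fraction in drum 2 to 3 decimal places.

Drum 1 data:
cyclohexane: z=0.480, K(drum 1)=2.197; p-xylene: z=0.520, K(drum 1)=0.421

Drum 1:
Material balance + equilibrium reduce to Σ zᵢ(Kᵢ−1)/(1+ψ₁(Kᵢ−1)) = 0.
g(0) = ΣzᵢKᵢ − 1 = 0.273 and g(1) = 1 − Σzᵢ/Kᵢ = -0.454, so a root lies in (0, 1).
Binary case is linear: z₁(K₁−1)(1+ψ₁(K₂−1)) + z₂(K₂−1)(1+ψ₁(K₁−1)) = 0
⇒ ψ₁ = [z₁(K₁−1)+z₂(K₂−1)] / [−(K₁−1)(K₂−1)] = 0.2735/0.6931 = 0.395
Drum-1 compositions:
  cyclohexane: x = 0.326, y = 0.716
  p-xylene: x = 0.674, y = 0.284
Drum-2 feed = drum-1 liquid: z₂ = (0.3260, 0.6740).
Drum 2:
Let ψ₂ = V/F and solve Σ zᵢ(Kᵢ−1)/(1+ψ₂(Kᵢ−1)) = 0.
Check two-phase: ΣzᵢKᵢ = 1.610 > 1 and Σzᵢ/Kᵢ = 1.086 > 1, so g(0) = 0.610 > 0 and g(1) = -0.086 < 0.
Binary case is linear: z₁(K₁−1)(1+ψ₂(K₂−1)) + z₂(K₂−1)(1+ψ₂(K₁−1)) = 0
⇒ ψ₂ = [z₁(K₁−1)+z₂(K₂−1)] / [−(K₁−1)(K₂−1)] = 0.6101/0.8169 = 0.747
  cyclohexane: x = 0.113, y = 0.398
  p-xylene: x = 0.887, y = 0.602

V/F (drum 2) = 0.747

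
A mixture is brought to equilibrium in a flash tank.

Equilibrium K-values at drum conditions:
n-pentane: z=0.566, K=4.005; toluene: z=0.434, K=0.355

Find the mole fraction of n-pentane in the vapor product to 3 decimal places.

y_n-pentane = 0.708

Let ψ = V/F and solve Σ zᵢ(Kᵢ−1)/(1+ψ(Kᵢ−1)) = 0.
Check two-phase: ΣzᵢKᵢ = 2.421 > 1 and Σzᵢ/Kᵢ = 1.364 > 1, so g(0) = 1.421 > 0 and g(1) = -0.364 < 0.
Iterate (Newton) starting at ψ = 0.52:
  ψ = 0.520: g = 0.2425, g' = -1.187 → ψ = 0.724
  ψ = 0.724: g = 0.0101, g' = -1.142 → ψ = 0.733
Converged at ψ = 0.733.
Compositions from xᵢ = zᵢ/(1+ψ(Kᵢ−1)), yᵢ = Kᵢxᵢ:
  n-pentane: x = 0.177, y = 0.708
  toluene: x = 0.823, y = 0.292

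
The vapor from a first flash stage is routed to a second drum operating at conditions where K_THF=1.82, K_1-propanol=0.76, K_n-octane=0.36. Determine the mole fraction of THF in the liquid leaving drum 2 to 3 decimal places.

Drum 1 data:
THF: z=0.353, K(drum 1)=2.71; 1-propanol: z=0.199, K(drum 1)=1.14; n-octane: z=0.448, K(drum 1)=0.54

Drum 1:
Iterate (Newton) starting at ψ₁ = 0.41:
  ψ₁ = 0.410: g = 0.1272, g' = -0.504 → ψ₁ = 0.662
  ψ₁ = 0.662: g = 0.0122, g' = -0.426 → ψ₁ = 0.691
Converged at ψ₁ = 0.691.
Drum-1 compositions:
  THF: x = 0.162, y = 0.439
  1-propanol: x = 0.181, y = 0.207
  n-octane: x = 0.657, y = 0.355
Drum-2 feed = drum-1 vapor: z₂ = (0.4385, 0.2069, 0.3546).
Drum 2:
Newton–Raphson from ψ₂ = 0.5:
  ψ₂ = 0.500: g = -0.1352, g' = -0.478 → ψ₂ = 0.217
  ψ₂ = 0.217: g = -0.0107, g' = -0.422 → ψ₂ = 0.192
Converged at ψ₂ = 0.192.
  THF: x = 0.379, y = 0.690
  1-propanol: x = 0.217, y = 0.165
  n-octane: x = 0.404, y = 0.146

x_THF (drum 2) = 0.379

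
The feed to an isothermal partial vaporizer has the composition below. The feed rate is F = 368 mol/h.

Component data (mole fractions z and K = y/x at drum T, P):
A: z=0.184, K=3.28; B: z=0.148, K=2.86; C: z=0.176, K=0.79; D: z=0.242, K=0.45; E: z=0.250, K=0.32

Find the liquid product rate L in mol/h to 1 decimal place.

L = 251.7 mol/h

Let ψ = V/F and solve Σ zᵢ(Kᵢ−1)/(1+ψ(Kᵢ−1)) = 0.
Feasibility: ΣzᵢKᵢ = 1.355, Σzᵢ/Kᵢ = 1.650 — both > 1, two phases present.
Newton iteration, ψ⁰ = 0.5:
  ψ = 0.500: g = -0.1438, g' = -0.761 → ψ = 0.311
  ψ = 0.311: g = 0.0042, g' = -0.834 → ψ = 0.316
Converged at ψ = 0.316.
Then V = ψ·F = 0.3160·368 = 116.3 mol/h and L = F − V = 251.7 mol/h.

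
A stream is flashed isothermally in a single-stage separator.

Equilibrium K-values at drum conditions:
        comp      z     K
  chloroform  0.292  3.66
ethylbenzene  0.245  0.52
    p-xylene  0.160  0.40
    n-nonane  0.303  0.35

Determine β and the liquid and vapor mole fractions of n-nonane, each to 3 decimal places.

β = 0.236, x_n-nonane = 0.358, y_n-nonane = 0.125

Rachford–Rice: g(β) = Σ zᵢ(Kᵢ−1)/(1+β(Kᵢ−1)) = 0.
g(0) = ΣzᵢKᵢ − 1 = 0.366 and g(1) = 1 − Σzᵢ/Kᵢ = -0.817, so a root lies in (0, 1).
Newton–Raphson from β = 0.6:
  β = 0.600: g = -0.3388, g' = -0.903 → β = 0.225
  β = 0.225: g = 0.0129, g' = -1.133 → β = 0.236
Converged at β = 0.236.
Compositions from xᵢ = zᵢ/(1+β(Kᵢ−1)), yᵢ = Kᵢxᵢ:
  chloroform: x = 0.179, y = 0.656
  ethylbenzene: x = 0.276, y = 0.144
  p-xylene: x = 0.186, y = 0.075
  n-nonane: x = 0.358, y = 0.125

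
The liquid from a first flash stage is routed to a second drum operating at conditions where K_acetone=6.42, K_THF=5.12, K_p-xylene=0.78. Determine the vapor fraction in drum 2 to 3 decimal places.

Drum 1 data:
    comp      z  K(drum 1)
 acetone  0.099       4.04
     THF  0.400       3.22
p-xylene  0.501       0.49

Drum 1:
Newton–Raphson from ψ₁ = 0.44:
  ψ₁ = 0.440: g = 0.2485, g' = -0.889 → ψ₁ = 0.720
  ψ₁ = 0.720: g = 0.0326, g' = -0.707 → ψ₁ = 0.766
Converged at ψ₁ = 0.766.
Drum-1 compositions:
  acetone: x = 0.030, y = 0.120
  THF: x = 0.148, y = 0.477
  p-xylene: x = 0.822, y = 0.403
Drum-2 feed = drum-1 liquid: z₂ = (0.0297, 0.1481, 0.8221).
Drum 2:
Material balance + equilibrium reduce to Σ zᵢ(Kᵢ−1)/(1+ψ₂(Kᵢ−1)) = 0.
g(0) = ΣzᵢKᵢ − 1 = 0.591 and g(1) = 1 − Σzᵢ/Kᵢ = -0.088, so a root lies in (0, 1).
Iterate (Newton) starting at ψ₂ = 0.62:
  ψ₂ = 0.620: g = -0.0008, g' = -0.298 → ψ₂ = 0.617
Converged at ψ₂ = 0.617.
  acetone: x = 0.007, y = 0.044
  THF: x = 0.042, y = 0.214
  p-xylene: x = 0.951, y = 0.742

V/F (drum 2) = 0.617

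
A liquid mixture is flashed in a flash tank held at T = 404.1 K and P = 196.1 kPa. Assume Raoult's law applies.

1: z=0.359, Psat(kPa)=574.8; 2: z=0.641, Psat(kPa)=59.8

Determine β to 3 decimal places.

Raoult's law: Kᵢ = Pᵢˢᵃᵗ/P = Pᵢˢᵃᵗ/196.1.
  K_1 = 574.8/196.1 = 2.93116, K_2 = 59.8/196.1 = 0.30495
Material balance + equilibrium reduce to Σ zᵢ(Kᵢ−1)/(1+β(Kᵢ−1)) = 0.
g(0) = ΣzᵢKᵢ − 1 = 0.248 and g(1) = 1 − Σzᵢ/Kᵢ = -1.224, so a root lies in (0, 1).
Iterate (Newton) starting at β = 0.66:
  β = 0.660: g = -0.5183, g' = -1.316 → β = 0.266
  β = 0.266: g = -0.0886, g' = -1.050 → β = 0.182
  β = 0.182: g = 0.0033, g' = -1.139 → β = 0.185
Converged at β = 0.185.

β = 0.185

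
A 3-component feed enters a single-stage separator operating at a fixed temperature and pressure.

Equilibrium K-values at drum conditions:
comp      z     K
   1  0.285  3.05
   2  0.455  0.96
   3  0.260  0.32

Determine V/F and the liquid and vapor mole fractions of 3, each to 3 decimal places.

Material balance + equilibrium reduce to Σ zᵢ(Kᵢ−1)/(1+V/F(Kᵢ−1)) = 0.
Feasibility: ΣzᵢKᵢ = 1.389, Σzᵢ/Kᵢ = 1.380 — both > 1, two phases present.
Iterate (Newton) starting at V/F = 0.67:
  V/F = 0.670: g = -0.0973, g' = -0.619 → V/F = 0.513
  V/F = 0.513: g = -0.0052, g' = -0.569 → V/F = 0.504
Converged at V/F = 0.504.
Compositions from xᵢ = zᵢ/(1+V/F(Kᵢ−1)), yᵢ = Kᵢxᵢ:
  1: x = 0.140, y = 0.428
  2: x = 0.464, y = 0.446
  3: x = 0.395, y = 0.127

V/F = 0.504, x_3 = 0.395, y_3 = 0.127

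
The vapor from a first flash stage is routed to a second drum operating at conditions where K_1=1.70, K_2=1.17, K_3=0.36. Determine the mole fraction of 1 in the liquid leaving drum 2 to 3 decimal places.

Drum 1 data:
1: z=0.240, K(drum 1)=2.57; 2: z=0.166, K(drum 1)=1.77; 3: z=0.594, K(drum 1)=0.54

Drum 1:
Newton iteration, ψ₁⁰ = 0.57:
  ψ₁ = 0.570: g = -0.0827, g' = -0.443 → ψ₁ = 0.383
  ψ₁ = 0.383: g = 0.0021, g' = -0.474 → ψ₁ = 0.388
Converged at ψ₁ = 0.388.
Drum-1 compositions:
  1: x = 0.149, y = 0.383
  2: x = 0.128, y = 0.226
  3: x = 0.723, y = 0.390
Drum-2 feed = drum-1 vapor: z₂ = (0.3833, 0.2262, 0.3904).
Drum 2:
Rachford–Rice: g(ψ₂) = Σ zᵢ(Kᵢ−1)/(1+ψ₂(Kᵢ−1)) = 0.
Feasibility: ΣzᵢKᵢ = 1.057, Σzᵢ/Kᵢ = 1.503 — both > 1, two phases present.
Newton iteration, ψ₂⁰ = 0.33:
  ψ₂ = 0.330: g = -0.0624, g' = -0.387 → ψ₂ = 0.169
  ψ₂ = 0.169: g = -0.0028, g' = -0.357 → ψ₂ = 0.161
Converged at ψ₂ = 0.161.
  1: x = 0.344, y = 0.586
  2: x = 0.220, y = 0.258
  3: x = 0.435, y = 0.157

x_1 (drum 2) = 0.344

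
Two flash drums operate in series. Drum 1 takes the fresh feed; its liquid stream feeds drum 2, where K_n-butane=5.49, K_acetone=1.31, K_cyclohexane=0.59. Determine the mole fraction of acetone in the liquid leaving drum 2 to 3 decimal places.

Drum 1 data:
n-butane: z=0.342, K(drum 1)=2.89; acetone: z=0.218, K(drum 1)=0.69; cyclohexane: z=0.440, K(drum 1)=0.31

Drum 1:
Rachford–Rice: g(ψ₁) = Σ zᵢ(Kᵢ−1)/(1+ψ₁(Kᵢ−1)) = 0.
Check two-phase: ΣzᵢKᵢ = 1.275 > 1 and Σzᵢ/Kᵢ = 1.854 > 1, so g(0) = 0.275 > 0 and g(1) = -0.854 < 0.
Iterate (Newton) starting at ψ₁ = 0.5:
  ψ₁ = 0.500: g = -0.2112, g' = -0.841 → ψ₁ = 0.249
Converged at ψ₁ = 0.249.
Drum-1 compositions:
  n-butane: x = 0.233, y = 0.672
  acetone: x = 0.236, y = 0.163
  cyclohexane: x = 0.531, y = 0.165
Drum-2 feed = drum-1 liquid: z₂ = (0.2327, 0.2362, 0.5311).
Drum 2:
Newton–Raphson from ψ₂ = 0.5:
  ψ₂ = 0.500: g = 0.1114, g' = -0.604 → ψ₂ = 0.685
  ψ₂ = 0.685: g = 0.0141, g' = -0.471 → ψ₂ = 0.715
Converged at ψ₂ = 0.715.
  n-butane: x = 0.055, y = 0.303
  acetone: x = 0.193, y = 0.253
  cyclohexane: x = 0.751, y = 0.443

x_acetone (drum 2) = 0.193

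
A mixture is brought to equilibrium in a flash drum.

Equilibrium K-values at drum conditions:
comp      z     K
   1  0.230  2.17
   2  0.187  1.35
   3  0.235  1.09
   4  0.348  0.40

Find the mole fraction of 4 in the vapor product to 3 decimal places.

y_4 = 0.178

Newton–Raphson from β = 0.5:
  β = 0.500: g = -0.0526, g' = -0.399 → β = 0.368
  β = 0.368: g = -0.0015, g' = -0.380 → β = 0.364
Converged at β = 0.364.
Compositions from xᵢ = zᵢ/(1+β(Kᵢ−1)), yᵢ = Kᵢxᵢ:
  1: x = 0.161, y = 0.350
  2: x = 0.166, y = 0.224
  3: x = 0.228, y = 0.248
  4: x = 0.445, y = 0.178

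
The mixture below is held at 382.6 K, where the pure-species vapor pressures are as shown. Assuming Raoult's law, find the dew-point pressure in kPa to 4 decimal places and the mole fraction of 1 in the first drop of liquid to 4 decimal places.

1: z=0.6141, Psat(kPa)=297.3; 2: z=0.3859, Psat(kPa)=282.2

Pdew = 291.2853 kPa, x_1 = 0.6017

At the dew point ψ → 1, so Σzᵢ/Kᵢ = 1 with Kᵢ = Pᵢˢᵃᵗ/P ⇒ 1/P = Σzᵢ/Pᵢˢᵃᵗ.
1/P = 0.6141/297.3 + 0.3859/282.2 = 0.0034331 ⇒ P = 291.2853 kPa
xᵢ = zᵢP/Pᵢˢᵃᵗ ⇒ x_1 = 0.6141·291.2853/297.3 = 0.6017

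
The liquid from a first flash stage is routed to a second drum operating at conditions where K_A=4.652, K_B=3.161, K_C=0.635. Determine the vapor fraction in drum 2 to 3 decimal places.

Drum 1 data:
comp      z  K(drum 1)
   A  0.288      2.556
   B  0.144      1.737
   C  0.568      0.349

Drum 1:
Rachford–Rice: g(ψ₁) = Σ zᵢ(Kᵢ−1)/(1+ψ₁(Kᵢ−1)) = 0.
Check two-phase: ΣzᵢKᵢ = 1.184 > 1 and Σzᵢ/Kᵢ = 1.823 > 1, so g(0) = 0.184 > 0 and g(1) = -0.823 < 0.
Newton iteration, ψ₁⁰ = 0.5:
  ψ₁ = 0.500: g = -0.2186, g' = -0.791 → ψ₁ = 0.224
  ψ₁ = 0.224: g = -0.0093, g' = -0.771 → ψ₁ = 0.212
Converged at ψ₁ = 0.212.
Drum-1 compositions:
  A: x = 0.217, y = 0.554
  B: x = 0.125, y = 0.216
  C: x = 0.659, y = 0.230
Drum-2 feed = drum-1 liquid: z₂ = (0.2166, 0.1246, 0.6588).
Drum 2:
Iterate (Newton) starting at ψ₂ = 0.5:
  ψ₂ = 0.500: g = 0.1152, g' = -0.627 → ψ₂ = 0.684
  ψ₂ = 0.684: g = 0.0145, g' = -0.487 → ψ₂ = 0.713
  ψ₂ = 0.713: g = 0.0002, g' = -0.473 → ψ₂ = 0.714
Converged at ψ₂ = 0.714.
  A: x = 0.060, y = 0.279
  B: x = 0.049, y = 0.155
  C: x = 0.891, y = 0.566

V/F (drum 2) = 0.714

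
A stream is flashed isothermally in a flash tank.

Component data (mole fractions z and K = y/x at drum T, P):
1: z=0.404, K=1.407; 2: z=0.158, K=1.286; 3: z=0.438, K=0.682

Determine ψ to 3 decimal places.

ψ = 0.588

Let ψ = V/F and solve Σ zᵢ(Kᵢ−1)/(1+ψ(Kᵢ−1)) = 0.
g(0) = ΣzᵢKᵢ − 1 = 0.070 and g(1) = 1 − Σzᵢ/Kᵢ = -0.052, so a root lies in (0, 1).
Newton iteration, ψ⁰ = 0.5:
  ψ = 0.500: g = 0.0105, g' = -0.119 → ψ = 0.589
  ψ = 0.589: g = -0.0001, g' = -0.120 → ψ = 0.588
Converged at ψ = 0.588.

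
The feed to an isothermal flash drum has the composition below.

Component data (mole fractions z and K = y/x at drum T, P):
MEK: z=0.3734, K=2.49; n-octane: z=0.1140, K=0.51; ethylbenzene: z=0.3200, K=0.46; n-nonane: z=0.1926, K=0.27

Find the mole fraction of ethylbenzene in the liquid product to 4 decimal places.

Rachford–Rice: g(ψ) = Σ zᵢ(Kᵢ−1)/(1+ψ(Kᵢ−1)) = 0.
Feasibility: ΣzᵢKᵢ = 1.1871, Σzᵢ/Kᵢ = 1.7825 — both > 1, two phases present.
Iterate (Newton) starting at ψ = 0.64:
  ψ = 0.6400: g = -0.32453, g' = -0.8548 → ψ = 0.2603
  ψ = 0.2603: g = -0.03780, g' = -0.7491 → ψ = 0.2099
  ψ = 0.2099: g = 0.00065, g' = -0.7769 → ψ = 0.2107
Converged at ψ = 0.2107.
Compositions from xᵢ = zᵢ/(1+ψ(Kᵢ−1)), yᵢ = Kᵢxᵢ:
  MEK: x = 0.2842, y = 0.7076
  n-octane: x = 0.1271, y = 0.0648
  ethylbenzene: x = 0.3611, y = 0.1661
  n-nonane: x = 0.2276, y = 0.0615

x_ethylbenzene = 0.3611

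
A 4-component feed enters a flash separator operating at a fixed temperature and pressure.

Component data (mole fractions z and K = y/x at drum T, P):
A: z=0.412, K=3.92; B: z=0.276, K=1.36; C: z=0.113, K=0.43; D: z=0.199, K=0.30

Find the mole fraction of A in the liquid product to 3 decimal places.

Iterate (Newton) starting at ψ = 0.5:
  ψ = 0.500: g = 0.2689, g' = -0.909 → ψ = 0.796
  ψ = 0.796: g = 0.0068, g' = -0.960 → ψ = 0.803
Converged at ψ = 0.803.
Compositions from xᵢ = zᵢ/(1+ψ(Kᵢ−1)), yᵢ = Kᵢxᵢ:
  A: x = 0.123, y = 0.483
  B: x = 0.214, y = 0.291
  C: x = 0.208, y = 0.090
  D: x = 0.454, y = 0.136

x_A = 0.123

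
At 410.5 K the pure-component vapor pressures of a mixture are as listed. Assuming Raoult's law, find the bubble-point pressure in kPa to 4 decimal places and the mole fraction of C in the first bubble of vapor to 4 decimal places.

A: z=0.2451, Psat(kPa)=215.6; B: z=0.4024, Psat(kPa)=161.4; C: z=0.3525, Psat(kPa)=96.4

At the bubble point ψ → 0, so ΣzᵢKᵢ = 1 with Kᵢ = Pᵢˢᵃᵗ/P ⇒ P = ΣzᵢPᵢˢᵃᵗ.
P = 0.2451·215.6 + 0.4024·161.4 + 0.3525·96.4 = 151.7719 kPa
yᵢ = zᵢPᵢˢᵃᵗ/P ⇒ y_C = 0.3525·96.4/151.7719 = 0.2239

Pbub = 151.7719 kPa, y_C = 0.2239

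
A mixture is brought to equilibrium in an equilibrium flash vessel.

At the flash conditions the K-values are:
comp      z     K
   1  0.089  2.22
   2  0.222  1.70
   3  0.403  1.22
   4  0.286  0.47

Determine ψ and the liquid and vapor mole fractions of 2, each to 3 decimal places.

Rachford–Rice: g(ψ) = Σ zᵢ(Kᵢ−1)/(1+ψ(Kᵢ−1)) = 0.
Check two-phase: ΣzᵢKᵢ = 1.201 > 1 and Σzᵢ/Kᵢ = 1.110 > 1, so g(0) = 0.201 > 0 and g(1) = -0.110 < 0.
Newton–Raphson from ψ = 0.5:
  ψ = 0.500: g = 0.0562, g' = -0.275 → ψ = 0.704
  ψ = 0.704: g = -0.0025, g' = -0.306 → ψ = 0.696
Converged at ψ = 0.696.
Compositions from xᵢ = zᵢ/(1+ψ(Kᵢ−1)), yᵢ = Kᵢxᵢ:
  1: x = 0.048, y = 0.107
  2: x = 0.149, y = 0.254
  3: x = 0.350, y = 0.426
  4: x = 0.453, y = 0.213

ψ = 0.696, x_2 = 0.149, y_2 = 0.254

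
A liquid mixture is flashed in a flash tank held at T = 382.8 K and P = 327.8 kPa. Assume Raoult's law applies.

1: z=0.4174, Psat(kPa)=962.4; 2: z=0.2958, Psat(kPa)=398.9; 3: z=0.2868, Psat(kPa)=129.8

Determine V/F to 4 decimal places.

Raoult's law: Kᵢ = Pᵢˢᵃᵗ/P = Pᵢˢᵃᵗ/327.8.
  K_1 = 962.4/327.8 = 2.935937, K_2 = 398.9/327.8 = 1.216901, K_3 = 129.8/327.8 = 0.395973
Material balance + equilibrium reduce to Σ zᵢ(Kᵢ−1)/(1+V/F(Kᵢ−1)) = 0.
Check two-phase: ΣzᵢKᵢ = 1.6990 > 1 and Σzᵢ/Kᵢ = 1.1095 > 1, so g(0) = 0.6990 > 0 and g(1) = -0.1095 < 0.
Newton iteration, V/F⁰ = 0.5:
  V/F = 0.5000: g = 0.22030, g' = -0.6300 → V/F = 0.8497
  V/F = 0.8497: g = 0.00382, g' = -0.6751 → V/F = 0.8553
Converged at V/F = 0.8553.

V/F = 0.8553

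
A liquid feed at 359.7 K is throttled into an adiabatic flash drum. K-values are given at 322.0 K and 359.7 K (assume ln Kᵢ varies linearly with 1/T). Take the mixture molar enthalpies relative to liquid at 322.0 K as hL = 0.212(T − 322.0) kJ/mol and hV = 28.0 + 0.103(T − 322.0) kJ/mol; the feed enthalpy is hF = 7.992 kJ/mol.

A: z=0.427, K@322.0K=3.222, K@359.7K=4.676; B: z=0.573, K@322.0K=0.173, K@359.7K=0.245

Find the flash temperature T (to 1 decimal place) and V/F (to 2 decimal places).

T = 324.3 K, V/F = 0.27

Adiabatic flash: solve Rachford–Rice at each trial T, then check hF = ψ·hV(T) + (1−ψ)·hL(T).
  T = 322.0 K: K = (3.222, 0.173), RR gives ψ = 0.258, H_out = 7.237 kJ/mol
  T = 359.7 K: K = (4.676, 0.245), RR gives ψ = 0.410, H_out = 17.780 kJ/mol
  T = 340.9 K: K = (3.924, 0.208), RR gives ψ = 0.343, H_out = 12.907 kJ/mol
  T = 331.4 K: K = (3.564, 0.190), RR gives ψ = 0.304, H_out = 10.185 kJ/mol
  T = 326.7 K: K = (3.391, 0.181), RR gives ψ = 0.282, H_out = 8.748 kJ/mol
  T = 324.4 K: K = (3.308, 0.177), RR gives ψ = 0.271, H_out = 8.019 kJ/mol
Linear interpolation between T = 322.0 (H_out = 7.237) and T = 324.4 (H_out = 8.019) on hF = 7.992 gives T ≈ 324.3 K, at which ψ = 0.27.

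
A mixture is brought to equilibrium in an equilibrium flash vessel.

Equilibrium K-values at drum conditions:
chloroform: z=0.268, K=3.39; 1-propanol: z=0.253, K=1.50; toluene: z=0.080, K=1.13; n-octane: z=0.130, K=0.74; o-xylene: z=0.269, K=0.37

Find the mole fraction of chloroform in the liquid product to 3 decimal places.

x_chloroform = 0.101

Material balance + equilibrium reduce to Σ zᵢ(Kᵢ−1)/(1+ψ(Kᵢ−1)) = 0.
Feasibility: ΣzᵢKᵢ = 1.574, Σzᵢ/Kᵢ = 1.221 — both > 1, two phases present.
Newton iteration, ψ⁰ = 0.5:
  ψ = 0.500: g = 0.1165, g' = -0.599 → ψ = 0.695
  ψ = 0.695: g = 0.0016, g' = -0.603 → ψ = 0.697
Converged at ψ = 0.697.
Compositions from xᵢ = zᵢ/(1+ψ(Kᵢ−1)), yᵢ = Kᵢxᵢ:
  chloroform: x = 0.101, y = 0.341
  1-propanol: x = 0.188, y = 0.281
  toluene: x = 0.073, y = 0.083
  n-octane: x = 0.159, y = 0.118
  o-xylene: x = 0.480, y = 0.178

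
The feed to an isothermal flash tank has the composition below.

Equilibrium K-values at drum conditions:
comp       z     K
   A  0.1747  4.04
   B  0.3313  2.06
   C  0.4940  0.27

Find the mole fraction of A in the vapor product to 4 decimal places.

y_A = 0.3285

Material balance + equilibrium reduce to Σ zᵢ(Kᵢ−1)/(1+ψ(Kᵢ−1)) = 0.
g(0) = ΣzᵢKᵢ − 1 = 0.5216 and g(1) = 1 − Σzᵢ/Kᵢ = -1.0337, so a root lies in (0, 1).
Iterate (Newton) starting at ψ = 0.5:
  ψ = 0.5000: g = -0.12763, g' = -1.0661 → ψ = 0.3803
  ψ = 0.3803: g = -0.00260, g' = -1.0409 → ψ = 0.3778
Converged at ψ = 0.3778.
Compositions from xᵢ = zᵢ/(1+ψ(Kᵢ−1)), yᵢ = Kᵢxᵢ:
  A: x = 0.0813, y = 0.3285
  B: x = 0.2366, y = 0.4873
  C: x = 0.6821, y = 0.1842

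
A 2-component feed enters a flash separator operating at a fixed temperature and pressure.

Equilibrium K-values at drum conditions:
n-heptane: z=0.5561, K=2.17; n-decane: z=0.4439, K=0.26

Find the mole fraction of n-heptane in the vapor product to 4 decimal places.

y_n-heptane = 0.8407

Let β = V/F and solve Σ zᵢ(Kᵢ−1)/(1+β(Kᵢ−1)) = 0.
Check two-phase: ΣzᵢKᵢ = 1.3222 > 1 and Σzᵢ/Kᵢ = 1.9636 > 1, so g(0) = 0.3222 > 0 and g(1) = -0.9636 < 0.
Binary case is linear: z₁(K₁−1)(1+β(K₂−1)) + z₂(K₂−1)(1+β(K₁−1)) = 0
⇒ β = [z₁(K₁−1)+z₂(K₂−1)] / [−(K₁−1)(K₂−1)] = 0.32215/0.86580 = 0.3721
Compositions from xᵢ = zᵢ/(1+β(Kᵢ−1)), yᵢ = Kᵢxᵢ:
  n-heptane: x = 0.3874, y = 0.8407
  n-decane: x = 0.6126, y = 0.1593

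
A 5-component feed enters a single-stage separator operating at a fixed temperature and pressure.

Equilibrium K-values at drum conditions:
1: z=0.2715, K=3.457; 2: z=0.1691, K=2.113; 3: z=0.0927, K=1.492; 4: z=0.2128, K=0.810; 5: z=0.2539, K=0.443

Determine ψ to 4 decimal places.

Let ψ = V/F and solve Σ zᵢ(Kᵢ−1)/(1+ψ(Kᵢ−1)) = 0.
Check two-phase: ΣzᵢKᵢ = 1.7190 > 1 and Σzᵢ/Kᵢ = 1.0565 > 1, so g(0) = 0.7190 > 0 and g(1) = -0.0565 < 0.
Newton iteration, ψ⁰ = 0.5:
  ψ = 0.5000: g = 0.21617, g' = -0.5916 → ψ = 0.8654
  ψ = 0.8654: g = 0.01983, g' = -0.5377 → ψ = 0.9023
  ψ = 0.9023: g = -0.00023, g' = -0.5508 → ψ = 0.9018
Converged at ψ = 0.9018.

ψ = 0.9018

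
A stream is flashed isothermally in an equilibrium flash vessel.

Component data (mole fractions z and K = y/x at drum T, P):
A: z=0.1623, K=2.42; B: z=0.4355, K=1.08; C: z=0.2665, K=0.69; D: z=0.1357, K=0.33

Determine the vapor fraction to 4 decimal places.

Rachford–Rice: g(ψ) = Σ zᵢ(Kᵢ−1)/(1+ψ(Kᵢ−1)) = 0.
Feasibility: ΣzᵢKᵢ = 1.0918, Σzᵢ/Kᵢ = 1.2678 — both > 1, two phases present.
Newton–Raphson from ψ = 0.64:
  ψ = 0.6400: g = -0.10835, g' = -0.3189 → ψ = 0.3002
  ψ = 0.3002: g = -0.00930, g' = -0.2901 → ψ = 0.2682
  ψ = 0.2682: g = 0.00008, g' = -0.2953 → ψ = 0.2684
Converged at ψ = 0.2684.

ψ = 0.2684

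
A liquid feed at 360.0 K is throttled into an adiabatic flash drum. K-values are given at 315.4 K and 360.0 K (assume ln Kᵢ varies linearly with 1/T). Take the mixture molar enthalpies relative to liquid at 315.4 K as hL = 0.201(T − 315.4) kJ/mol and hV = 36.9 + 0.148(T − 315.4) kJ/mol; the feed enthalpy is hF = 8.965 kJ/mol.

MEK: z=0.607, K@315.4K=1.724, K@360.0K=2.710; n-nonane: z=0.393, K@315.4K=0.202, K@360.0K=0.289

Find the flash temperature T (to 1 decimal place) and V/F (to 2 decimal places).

Adiabatic flash: solve Rachford–Rice at each trial T, then check hF = ψ·hV(T) + (1−ψ)·hL(T).
  T = 315.4 K: K = (1.724, 0.202), RR gives ψ = 0.218, H_out = 8.038 kJ/mol
  T = 360.0 K: K = (2.710, 0.289), RR gives ψ = 0.624, H_out = 30.512 kJ/mol
  T = 337.7 K: K = (2.194, 0.244), RR gives ψ = 0.474, H_out = 21.423 kJ/mol
  T = 326.5 K: K = (1.952, 0.223), RR gives ψ = 0.368, H_out = 15.600 kJ/mol
  T = 320.9 K: K = (1.835, 0.212), RR gives ψ = 0.300, H_out = 12.091 kJ/mol
  T = 318.1 K: K = (1.778, 0.207), RR gives ψ = 0.260, H_out = 10.118 kJ/mol
  T = 316.8 K: K = (1.752, 0.205), RR gives ψ = 0.241, H_out = 9.140 kJ/mol
Linear interpolation between T = 315.4 (H_out = 8.038) and T = 316.8 (H_out = 9.140) on hF = 8.965 gives T ≈ 316.6 K, at which ψ = 0.24.

T = 316.6 K, V/F = 0.24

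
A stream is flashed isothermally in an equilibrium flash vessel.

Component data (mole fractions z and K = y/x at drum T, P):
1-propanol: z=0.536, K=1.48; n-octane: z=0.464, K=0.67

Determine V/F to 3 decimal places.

V/F = 0.658

Binary case is linear: z₁(K₁−1)(1+V/F(K₂−1)) + z₂(K₂−1)(1+V/F(K₁−1)) = 0
⇒ V/F = [z₁(K₁−1)+z₂(K₂−1)] / [−(K₁−1)(K₂−1)] = 0.1042/0.1584 = 0.658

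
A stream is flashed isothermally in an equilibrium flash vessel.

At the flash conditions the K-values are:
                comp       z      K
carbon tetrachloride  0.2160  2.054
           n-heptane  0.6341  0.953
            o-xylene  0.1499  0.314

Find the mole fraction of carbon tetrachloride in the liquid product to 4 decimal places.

Let ψ = V/F and solve Σ zᵢ(Kᵢ−1)/(1+ψ(Kᵢ−1)) = 0.
Feasibility: ΣzᵢKᵢ = 1.0950, Σzᵢ/Kᵢ = 1.2479 — both > 1, two phases present.
Newton iteration, ψ⁰ = 0.5:
  ψ = 0.5000: g = -0.03794, g' = -0.2678 → ψ = 0.3583
  ψ = 0.3583: g = -0.00140, g' = -0.2519 → ψ = 0.3527
Converged at ψ = 0.3527.
Compositions from xᵢ = zᵢ/(1+ψ(Kᵢ−1)), yᵢ = Kᵢxᵢ:
  carbon tetrachloride: x = 0.1575, y = 0.3234
  n-heptane: x = 0.6448, y = 0.6145
  o-xylene: x = 0.1978, y = 0.0621

x_carbon tetrachloride = 0.1575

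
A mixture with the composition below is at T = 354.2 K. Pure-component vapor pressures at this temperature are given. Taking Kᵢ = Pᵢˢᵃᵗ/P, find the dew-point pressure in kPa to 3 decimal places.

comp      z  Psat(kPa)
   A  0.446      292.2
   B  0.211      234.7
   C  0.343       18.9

Pdew = 48.606 kPa

At the dew point ψ → 1, so Σzᵢ/Kᵢ = 1 with Kᵢ = Pᵢˢᵃᵗ/P ⇒ 1/P = Σzᵢ/Pᵢˢᵃᵗ.
1/P = 0.446/292.2 + 0.211/234.7 + 0.343/18.9 = 0.020574 ⇒ P = 48.606 kPa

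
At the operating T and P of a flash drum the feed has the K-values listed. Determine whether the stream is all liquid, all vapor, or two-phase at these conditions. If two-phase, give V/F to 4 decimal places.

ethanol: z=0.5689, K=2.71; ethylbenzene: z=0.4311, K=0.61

ΣzᵢKᵢ = 1.8047; Σzᵢ/Kᵢ = 0.9166.
Since Σzᵢ/Kᵢ < 1 the mixture is above its dew point — single vapor phase.

all vapor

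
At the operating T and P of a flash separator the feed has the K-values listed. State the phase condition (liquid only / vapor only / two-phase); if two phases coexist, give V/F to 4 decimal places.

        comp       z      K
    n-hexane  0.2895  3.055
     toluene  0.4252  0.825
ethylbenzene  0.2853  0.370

two-phase, V/F = 0.4107

ΣzᵢKᵢ = 1.3408; Σzᵢ/Kᵢ = 1.3812.
Both exceed 1, so a two-phase solution exists.
Material balance + equilibrium reduce to Σ zᵢ(Kᵢ−1)/(1+ψ(Kᵢ−1)) = 0.
Newton–Raphson from ψ = 0.5:
  ψ = 0.5000: g = -0.05051, g' = -0.5544 → ψ = 0.4089
  ψ = 0.4089: g = 0.00103, g' = -0.5816 → ψ = 0.4107
Converged at ψ = 0.4107.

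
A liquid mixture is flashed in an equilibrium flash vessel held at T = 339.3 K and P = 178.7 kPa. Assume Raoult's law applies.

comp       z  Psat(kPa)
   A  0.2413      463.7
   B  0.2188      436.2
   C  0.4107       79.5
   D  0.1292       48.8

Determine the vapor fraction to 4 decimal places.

Raoult's law: Kᵢ = Pᵢˢᵃᵗ/P = Pᵢˢᵃᵗ/178.7.
  K_A = 463.7/178.7 = 2.594852, K_B = 436.2/178.7 = 2.440963, K_C = 79.5/178.7 = 0.444880, K_D = 48.8/178.7 = 0.273083
Rachford–Rice: g(ψ) = Σ zᵢ(Kᵢ−1)/(1+ψ(Kᵢ−1)) = 0.
g(0) = ΣzᵢKᵢ − 1 = 0.3782 and g(1) = 1 − Σzᵢ/Kᵢ = -0.5789, so a root lies in (0, 1).
Iterate (Newton) starting at ψ = 0.41:
  ψ = 0.4100: g = 0.00192, g' = -0.7546 → ψ = 0.4125
Converged at ψ = 0.4125.

ψ = 0.4125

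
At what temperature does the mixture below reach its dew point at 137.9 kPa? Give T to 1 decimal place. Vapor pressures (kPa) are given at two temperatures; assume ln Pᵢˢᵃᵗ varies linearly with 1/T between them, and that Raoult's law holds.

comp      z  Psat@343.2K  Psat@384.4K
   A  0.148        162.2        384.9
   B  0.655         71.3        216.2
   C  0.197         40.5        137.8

T = 368.5 K

Dew-point temperature: Σzᵢ·P/Pᵢˢᵃᵗ(T) = 1. Interpolate ln Pᵢˢᵃᵗ = aᵢ + bᵢ/T.
  T = 343.2 K: ΣzᵢP/Pᵢˢᵃᵗ = 2.0634
  T = 384.4 K: ΣzᵢP/Pᵢˢᵃᵗ = 0.6679
  T = 363.8 K: ΣzᵢP/Pᵢˢᵃᵗ = 1.1360
  T = 374.1 K: ΣzᵢP/Pᵢˢᵃᵗ = 0.8645
  T = 369.0 K: ΣzᵢP/Pᵢˢᵃᵗ = 0.9877
  T = 366.4 K: ΣzᵢP/Pᵢˢᵃᵗ = 1.0587
Interpolating between 366.4 K and 369.0 K gives T ≈ 368.5 K.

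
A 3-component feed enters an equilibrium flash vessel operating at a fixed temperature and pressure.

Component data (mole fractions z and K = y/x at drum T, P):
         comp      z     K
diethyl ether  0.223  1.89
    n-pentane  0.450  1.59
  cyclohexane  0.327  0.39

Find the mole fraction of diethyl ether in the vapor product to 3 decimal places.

Rachford–Rice: g(V/F) = Σ zᵢ(Kᵢ−1)/(1+V/F(Kᵢ−1)) = 0.
Feasibility: ΣzᵢKᵢ = 1.264, Σzᵢ/Kᵢ = 1.239 — both > 1, two phases present.
Newton iteration, V/F⁰ = 0.57:
  V/F = 0.570: g = 0.0246, g' = -0.451 → V/F = 0.624
  V/F = 0.624: g = -0.0006, g' = -0.474 → V/F = 0.623
Converged at V/F = 0.623.
Compositions from xᵢ = zᵢ/(1+V/F(Kᵢ−1)), yᵢ = Kᵢxᵢ:
  diethyl ether: x = 0.143, y = 0.271
  n-pentane: x = 0.329, y = 0.523
  cyclohexane: x = 0.528, y = 0.206

y_diethyl ether = 0.271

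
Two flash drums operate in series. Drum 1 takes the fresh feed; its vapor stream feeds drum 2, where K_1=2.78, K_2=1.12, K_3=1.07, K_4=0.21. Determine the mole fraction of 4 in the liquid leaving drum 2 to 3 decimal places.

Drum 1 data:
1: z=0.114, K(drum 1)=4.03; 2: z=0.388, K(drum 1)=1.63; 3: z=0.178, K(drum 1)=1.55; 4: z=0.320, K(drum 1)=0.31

x_4 (drum 2) = 0.279

Drum 1:
Let ψ₁ = V/F and solve Σ zᵢ(Kᵢ−1)/(1+ψ₁(Kᵢ−1)) = 0.
Feasibility: ΣzᵢKᵢ = 1.467, Σzᵢ/Kᵢ = 1.413 — both > 1, two phases present.
Iterate (Newton) starting at ψ₁ = 0.62:
  ψ₁ = 0.620: g = -0.0171, g' = -0.701 → ψ₁ = 0.596
  ψ₁ = 0.596: g = -0.0002, g' = -0.684 → ψ₁ = 0.595
Converged at ψ₁ = 0.595.
Drum-1 compositions:
  1: x = 0.041, y = 0.164
  2: x = 0.282, y = 0.460
  3: x = 0.134, y = 0.208
  4: x = 0.543, y = 0.168
Drum-2 feed = drum-1 vapor: z₂ = (0.1639, 0.4599, 0.2078, 0.1684).
Drum 2:
Rachford–Rice: g(ψ₂) = Σ zᵢ(Kᵢ−1)/(1+ψ₂(Kᵢ−1)) = 0.
g(0) = ΣzᵢKᵢ − 1 = 0.228 and g(1) = 1 − Σzᵢ/Kᵢ = -0.466, so a root lies in (0, 1).
Newton–Raphson from ψ₂ = 0.5:
  ψ₂ = 0.500: g = 0.0006, g' = -0.439 → ψ₂ = 0.501
Converged at ψ₂ = 0.501.
  1: x = 0.087, y = 0.241
  2: x = 0.434, y = 0.486
  3: x = 0.201, y = 0.215
  4: x = 0.279, y = 0.059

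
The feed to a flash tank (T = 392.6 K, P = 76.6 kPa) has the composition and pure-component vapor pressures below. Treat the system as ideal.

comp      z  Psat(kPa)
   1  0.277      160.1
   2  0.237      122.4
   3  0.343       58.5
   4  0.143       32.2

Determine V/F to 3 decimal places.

Raoult's law: Kᵢ = Pᵢˢᵃᵗ/P = Pᵢˢᵃᵗ/76.6.
  K_1 = 160.1/76.6 = 2.09008, K_2 = 122.4/76.6 = 1.59791, K_3 = 58.5/76.6 = 0.76371, K_4 = 32.2/76.6 = 0.42037
Material balance + equilibrium reduce to Σ zᵢ(Kᵢ−1)/(1+V/F(Kᵢ−1)) = 0.
Feasibility: ΣzᵢKᵢ = 1.280, Σzᵢ/Kᵢ = 1.070 — both > 1, two phases present.
Newton iteration, V/F⁰ = 0.5:
  V/F = 0.500: g = 0.0959, g' = -0.308 → V/F = 0.811
  V/F = 0.811: g = -0.0011, g' = -0.332 → V/F = 0.808
Converged at V/F = 0.808.

V/F = 0.808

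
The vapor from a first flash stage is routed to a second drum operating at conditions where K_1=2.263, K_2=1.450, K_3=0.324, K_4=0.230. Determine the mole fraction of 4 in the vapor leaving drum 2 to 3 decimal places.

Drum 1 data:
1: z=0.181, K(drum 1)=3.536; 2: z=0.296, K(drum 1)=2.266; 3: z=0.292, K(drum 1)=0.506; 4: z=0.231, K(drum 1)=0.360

y_4 (drum 2) = 0.047

Drum 1:
Newton–Raphson from ψ₁ = 0.41:
  ψ₁ = 0.410: g = 0.0904, g' = -0.771 → ψ₁ = 0.527
  ψ₁ = 0.527: g = 0.0030, g' = -0.730 → ψ₁ = 0.531
Converged at ψ₁ = 0.531.
Drum-1 compositions:
  1: x = 0.077, y = 0.273
  2: x = 0.177, y = 0.401
  3: x = 0.396, y = 0.200
  4: x = 0.350, y = 0.126
Drum-2 feed = drum-1 vapor: z₂ = (0.2727, 0.4010, 0.2003, 0.1260).
Drum 2:
Newton–Raphson from ψ₂ = 0.64:
  ψ₂ = 0.640: g = -0.0994, g' = -0.757 → ψ₂ = 0.509
  ψ₂ = 0.509: g = -0.0093, g' = -0.629 → ψ₂ = 0.494
Converged at ψ₂ = 0.494.
  1: x = 0.168, y = 0.380
  2: x = 0.328, y = 0.476
  3: x = 0.301, y = 0.097
  4: x = 0.203, y = 0.047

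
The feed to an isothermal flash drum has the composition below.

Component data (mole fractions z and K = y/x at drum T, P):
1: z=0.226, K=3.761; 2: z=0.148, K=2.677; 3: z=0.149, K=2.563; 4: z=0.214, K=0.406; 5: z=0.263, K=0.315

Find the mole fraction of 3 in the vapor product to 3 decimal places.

Newton iteration, ψ⁰ = 0.35:
  ψ = 0.350: g = 0.2268, g' = -1.097 → ψ = 0.557
  ψ = 0.557: g = 0.0176, g' = -0.974 → ψ = 0.575
Converged at ψ = 0.575.
Compositions from xᵢ = zᵢ/(1+ψ(Kᵢ−1)), yᵢ = Kᵢxᵢ:
  1: x = 0.087, y = 0.329
  2: x = 0.075, y = 0.202
  3: x = 0.078, y = 0.201
  4: x = 0.325, y = 0.132
  5: x = 0.434, y = 0.137

y_3 = 0.201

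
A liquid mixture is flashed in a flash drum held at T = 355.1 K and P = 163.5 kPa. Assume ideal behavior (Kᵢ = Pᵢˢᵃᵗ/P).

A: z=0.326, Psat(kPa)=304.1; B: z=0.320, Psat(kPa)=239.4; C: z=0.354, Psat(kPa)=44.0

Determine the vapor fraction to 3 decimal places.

ψ = 0.342

Raoult's law: Kᵢ = Pᵢˢᵃᵗ/P = Pᵢˢᵃᵗ/163.5.
  K_A = 304.1/163.5 = 1.85994, K_B = 239.4/163.5 = 1.46422, K_C = 44.0/163.5 = 0.26911
Iterate (Newton) starting at ψ = 0.5:
  ψ = 0.500: g = -0.0911, g' = -0.633 → ψ = 0.356
  ψ = 0.356: g = -0.0076, g' = -0.538 → ψ = 0.342
Converged at ψ = 0.342.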